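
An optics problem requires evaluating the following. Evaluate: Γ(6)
Γ(n)=(n-1)! for positive integers
Γ(6)=5!=120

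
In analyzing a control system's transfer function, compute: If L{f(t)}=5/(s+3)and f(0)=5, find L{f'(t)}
L{f'(t)}=s·F(s) - f(0)=5s/(s + 3) - 5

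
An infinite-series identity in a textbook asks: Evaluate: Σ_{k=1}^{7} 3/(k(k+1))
Partial fractions: 3/(k(k + 1)) = 3/k - 3/(k + 1)
Telescoping sum: 3(1 - 1/8) = 3·7/8

Answer: 21/8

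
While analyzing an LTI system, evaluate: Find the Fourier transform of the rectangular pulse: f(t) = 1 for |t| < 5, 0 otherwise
F(omega)=integral from -5 to 5 of e^(-j * omega * t) dt
=2 * sin(5 * omega)/omega=10 * sinc(5 * omega/pi)

Answer: 2 * sin(5 * omega)/omega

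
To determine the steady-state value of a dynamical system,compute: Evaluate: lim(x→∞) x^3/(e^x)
Apply L'Hôpital 3 times (∞/∞ each time):
Eventually get 3!/(e^x) → 0

Answer: 0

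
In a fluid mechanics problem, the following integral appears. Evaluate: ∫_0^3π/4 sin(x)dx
Antiderivative: -cos(x)
Evaluate at bounds: [-cos(1·3π/4)/1] - [-cos(1·0)/1]
=(-(-√2/2) + (1))/1=1 + √2/2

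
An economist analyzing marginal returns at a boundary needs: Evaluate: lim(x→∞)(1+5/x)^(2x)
Rewrite as [(1+5/x)^x]^2.
lim(1+5/x)^x=e^5, so limit=(e^5)^2=e^10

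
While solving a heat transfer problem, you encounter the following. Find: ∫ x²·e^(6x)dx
Integration by parts twice:
First: u = x², dv = e^(6x) dx => x²e^(6x)/6 - (2/6)∫ xe^(6x) dx
Second (∫ xe^(6x) dx): xe^(6x)/6 - e^(6x)/36
Combining: e^(6x)(x²/6-2x/36+2/216)+C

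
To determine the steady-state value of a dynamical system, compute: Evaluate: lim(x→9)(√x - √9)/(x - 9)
Multiply by conjugate (√x + √9)/(√x + √9):
=(x - 9)/((x - 9)(√x + √9))=1/(√x + √9)
As x → 9: 1/(2√9)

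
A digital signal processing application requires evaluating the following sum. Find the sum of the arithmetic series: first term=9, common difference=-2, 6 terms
Last term: a_n=9+(6-1)·-2=-1
Sum=n(a_1+a_n)/2=6(9+(-1))/2=24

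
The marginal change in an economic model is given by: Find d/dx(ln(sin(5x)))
Chain rule: d/dx[ln(u)] = u'/u where u = sin(5x)
u' = 5cos(5x)

Answer: (5cos(5x))/(sin(5x))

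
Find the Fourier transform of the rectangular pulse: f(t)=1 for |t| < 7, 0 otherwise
F(omega) = integral from -7 to 7 of e^(-j * omega * t) dt
= 2 * sin(7 * omega)/omega = 14 * sinc(7 * omega/pi)

Answer: 2 * sin(7 * omega)/omega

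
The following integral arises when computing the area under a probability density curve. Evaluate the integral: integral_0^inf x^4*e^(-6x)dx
This is a Gamma integral. Substitute u=6x (du=6 dx):
integral_0^inf x^4*e^(-6x) dx=(1/6^5) integral_0^inf u^4*e^(-u) du
=Gamma(5)/6^5=4!/6^5=24/7776

Answer: 1/324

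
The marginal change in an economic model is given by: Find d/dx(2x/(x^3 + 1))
Quotient rule: (f/g)' = (f'g - fg')/g²
f = 2x, f' = 2
g = x^3 + 1, g' = 3x^2

Answer: (2·(x^3 + 1) - 6x^3)/(x^3 + 1)²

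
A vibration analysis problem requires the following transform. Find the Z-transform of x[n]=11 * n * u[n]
Z{n * u[n]}=z/(z-1)^2
By linearity: Z{11 * n * u[n]}=11z/(z-1)^2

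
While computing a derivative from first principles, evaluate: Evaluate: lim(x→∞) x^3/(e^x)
Apply L'Hôpital 3 times (∞/∞ each time):
Eventually get 3!/(e^x) → 0

Answer: 0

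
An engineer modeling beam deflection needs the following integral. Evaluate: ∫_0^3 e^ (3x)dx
Antiderivative: (1/3)e^(3x)
Evaluate: (1/3)(e^9-1)

Answer: (e^9-1)/3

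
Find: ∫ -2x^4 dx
Using power rule: ∫ -2x^4 dx = -2/5 x^5 + C = (-2/5)x^5 + C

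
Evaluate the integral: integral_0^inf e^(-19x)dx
integral_0^inf e^(-19x) dx = [-1/19 * e^(-19x)]_0^inf
= 0 - (-1/19) = 1/19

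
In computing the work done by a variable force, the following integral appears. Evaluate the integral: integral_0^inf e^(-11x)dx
integral_0^inf e^(-11x) dx = [-1/11 * e^(-11x)]_0^inf
= 0 - (-1/11) = 1/11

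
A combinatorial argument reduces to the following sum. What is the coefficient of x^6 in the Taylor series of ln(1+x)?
ln(1+x) = Σ (-1)^(n+1) x^n/n
Coefficient of x^6 = (-1)^7/6 = -1/6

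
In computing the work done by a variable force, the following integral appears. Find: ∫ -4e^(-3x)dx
Since d/dx[e^(-3x)] = -3e^(-3x), we get 4/3 e^(-3x)+C

Answer: (4/3)e^(-3x)+C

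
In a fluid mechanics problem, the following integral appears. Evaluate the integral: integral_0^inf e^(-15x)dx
integral_0^inf e^(-15x) dx=[-1/15 * e^(-15x)]_0^inf
=0 - (-1/15)=1/15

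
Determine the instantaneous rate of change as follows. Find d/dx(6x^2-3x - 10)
Power rule: d/dx(ax^n) = n·a·x^(n-1)
Term by term: 12·x - 3

Answer: 12x - 3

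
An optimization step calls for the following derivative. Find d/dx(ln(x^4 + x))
Chain rule: d/dx[ln(u)] = u'/u where u = x^4+x
u' = 4x^3+1

Answer: (4x^3+1)/(x^4+x)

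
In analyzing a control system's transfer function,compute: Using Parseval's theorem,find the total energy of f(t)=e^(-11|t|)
Parseval's theorem: E = integral |f(t)|^2 dt = (1/2pi) integral |F(omega)|^2 domega
E = integral_{-inf}^{inf} e^(-22|t|) dt = 2 * integral_0^inf e^(-22t) dt = 2/(2 * 11) = 1/11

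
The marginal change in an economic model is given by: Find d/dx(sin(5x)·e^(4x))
Product rule: (fg)' = f'g+fg'
f = sin(5x), f' = 5·cos(5x)
g = e^(4x), g' = 4·e^(4x)

Answer: 5·cos(5x)·e^(4x)+4·sin(5x)·e^(4x)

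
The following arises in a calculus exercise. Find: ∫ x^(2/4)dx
Power rule: ∫ x^(1/2) dx=x^(3/2)/(3/2) + C

Answer: (2/3)·x^(3/2) + C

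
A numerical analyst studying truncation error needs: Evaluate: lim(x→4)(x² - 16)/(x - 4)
Factor: (x² - 16) = (x-4)(x+4)
Cancel (x-4): lim(x→4) (x+4) = 8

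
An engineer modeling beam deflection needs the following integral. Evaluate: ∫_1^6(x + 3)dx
Step 1: Find antiderivative F(x) = (1/2)x^2+3x
Step 2: F(6) - F(1) = 36 - (7/2) = 65/2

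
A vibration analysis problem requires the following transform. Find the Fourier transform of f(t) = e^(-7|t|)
Using the standard pair: F{e^(-a|t|)}=2a/(a^2+omega^2)
With a=7: F(omega)=14/(49+omega^2)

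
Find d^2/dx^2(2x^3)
Apply power rule 2 times:
d^1: 6x^2
d^2: 12x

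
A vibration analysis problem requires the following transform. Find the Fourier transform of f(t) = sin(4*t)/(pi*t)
sin(W * t)/(pi * t) = (W/pi) * sinc(W * t/pi) is the impulse response of the ideal low-pass filter with cutoff W (here W = 4).
Its Fourier transform is a rectangular function:
F(omega) = 1 for |omega| < 4, 0 otherwise

Answer: rect(omega/8) [i.e., 1 for |omega| < 4, 0 otherwise]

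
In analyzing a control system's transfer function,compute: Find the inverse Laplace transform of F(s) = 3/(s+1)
L^(-1){3/(s-a)} = c·e^(at)
Here a = -1, c = 3

Answer: 3e^(-t)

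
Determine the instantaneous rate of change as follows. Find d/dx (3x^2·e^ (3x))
Product rule: (fg)' = f'g + fg'
f = 3x^2, f' = 6x
g = e^(3x), g' = 3·e^(3x)

Answer: 6x·e^(3x) + 9x^2·e^(3x)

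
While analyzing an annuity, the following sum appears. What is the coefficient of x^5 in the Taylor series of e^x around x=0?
Taylor series of e^x=Σ x^n/n!
Coefficient of x^5=1/5!=1/120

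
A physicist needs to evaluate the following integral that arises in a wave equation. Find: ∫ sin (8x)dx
Using substitution u = 8x: ∫ sin(u) du/8 = -cos(u)/8+C

Answer: (-1/8)cos(8x)+C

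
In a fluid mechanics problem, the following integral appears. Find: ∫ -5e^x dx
Since d/dx[e^x]=+ e^x, we get -5e^x + C

Answer: -5e^x + C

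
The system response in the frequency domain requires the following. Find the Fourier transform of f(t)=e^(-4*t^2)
The Fourier transform of a Gaussian e^(-a * t^2) is sqrt(pi/a) * e^(-omega^2/(4a)).
With a=4: F(omega)=sqrt(pi)/2 * e^(-omega^2/16)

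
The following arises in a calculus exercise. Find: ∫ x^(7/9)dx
Power rule: ∫ x^(7/9) dx = x^(16/9)/(16/9)+C

Answer: (9/16)·x^(16/9)+C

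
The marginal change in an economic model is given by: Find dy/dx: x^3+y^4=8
Differentiate: 3x^2+4y^3·(dy/dx) = 0
dy/dx = -3x^2/(4y^3)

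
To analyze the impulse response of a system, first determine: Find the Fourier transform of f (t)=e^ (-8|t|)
Using the standard pair: F{e^(-a|t|)}=2a/(a^2 + omega^2)
With a=8: F(omega)=16/(64 + omega^2)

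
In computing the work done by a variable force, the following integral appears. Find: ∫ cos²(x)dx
Using identity cos²(u)=(1 + cos(2u))/2:
∫ (1 + cos(2x))/2 dx=x/2 + sin(2x)/4 + C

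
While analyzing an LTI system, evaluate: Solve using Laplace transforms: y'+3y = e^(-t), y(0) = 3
Take L: sY - 3+3Y = 1/(s+1)
Y(s+3) = 1/(s+1)+3
Y = 1/((s+1)(s+3))+3/(s+3)
Partial fractions: 1/((s+1)(s+3)) = (1/2)/(s+1) - (1/2)/(s+3)
So Y = (1/2)/(s+1)+(5/2)/(s+3)
Inverse Laplace transform (L^(-1){1/(s+1)} = e^(-t), L^(-1){1/(s+3)} = e^(-3t)):

Answer: y(t) = (1/2)·e^(-t)+(5/2)·e^(-3t)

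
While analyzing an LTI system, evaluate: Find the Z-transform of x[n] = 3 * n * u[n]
Z{n * u[n]}=z/(z-1)^2
By linearity: Z{3 * n * u[n]}=3z/(z-1)^2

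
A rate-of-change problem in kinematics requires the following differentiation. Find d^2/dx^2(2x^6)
Apply power rule 2 times:
d^1: 12x^5
d^2: 60x^4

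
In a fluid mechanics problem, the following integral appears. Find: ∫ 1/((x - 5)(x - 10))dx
Partial fractions: 1/((x-5)(x-10))=A/(x-5) + B/(x-10)
A=-1/5, B=1/5
∫ [-1/5· 1/(x-5) + 1/5· 1/(x-10)] dx
=(1/5)[ln|x-10| - ln|x-5|] + C

Answer: (1/5)·ln|(x-10)/(x-5)| + C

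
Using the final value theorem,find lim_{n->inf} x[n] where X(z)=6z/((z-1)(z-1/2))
Final value theorem: lim x[n]=lim_{z->1} (z-1) * X(z)
(z-1) * X(z)=6z/(z-1/2)
As z->1: 6/(1-1/2)=6/(1/2)=12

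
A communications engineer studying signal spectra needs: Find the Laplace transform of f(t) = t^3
L{t^n} = n!/s^(n+1)
L{t^3} = 3!/s^4 = 6/s^4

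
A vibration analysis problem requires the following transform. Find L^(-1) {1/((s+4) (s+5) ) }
Partial fractions: 1/((s + 4)(s + 5)) = A/(s + 4) + B/(s + 5)
Cover-up: A = 1/(s + 5)|_{s = -4} = 1; B = 1/(s + 4)|_{s = -5} = -1
L^(-1) = e^(-4t) - e^(-5t)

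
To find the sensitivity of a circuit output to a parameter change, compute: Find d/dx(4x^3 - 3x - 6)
Power rule: d/dx(ax^n) = n·a·x^(n-1)
Term by term: 12·x^2-3

Answer: 12x^2-3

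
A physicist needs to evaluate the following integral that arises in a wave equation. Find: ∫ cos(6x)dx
Using substitution u=6x: ∫ cos(u) du/6=sin(u)/6+C

Answer: (1/6)sin(6x)+C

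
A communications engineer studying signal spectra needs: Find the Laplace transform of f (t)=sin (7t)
L{sin(wt)} = w/(s²+w²)
L{sin(7t)} = 7/(s²+49)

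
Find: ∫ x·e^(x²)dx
Let u=x², du=2x dx
∫ (1/2)e^u du=e^u/2 + C

Answer: e^(x²)/2 + C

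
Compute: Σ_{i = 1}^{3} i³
Using formula: Σ i^3 = [n(n + 1)/2]² = [3·4/2]² = 36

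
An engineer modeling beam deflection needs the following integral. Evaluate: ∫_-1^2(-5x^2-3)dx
Step 1: Find antiderivative F(x)=(-5/3)x^3-3x
Step 2: F(2) - F(-1)=-58/3 - (14/3)=-24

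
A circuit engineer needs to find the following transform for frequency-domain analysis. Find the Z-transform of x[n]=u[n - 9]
Using the time-shift property: Z{u[n-9]} = z^(-9)*z/(z-1)
= z^(-8)/(z-1)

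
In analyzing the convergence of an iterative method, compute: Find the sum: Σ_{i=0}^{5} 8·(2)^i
Geometric series: S=a(1 - r^n)/(1 - r)
a=8, r=2, n=6
S=8(1 - 64)/-1=504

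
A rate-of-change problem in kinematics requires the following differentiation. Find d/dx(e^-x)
Chain rule: d/dx[e^u]=e^u · u' where u=-x
u'=-1

Answer: -1·e^-x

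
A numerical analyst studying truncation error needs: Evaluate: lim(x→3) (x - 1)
Polynomial is continuous, so substitute x = 3:
1·3 - 1 = 2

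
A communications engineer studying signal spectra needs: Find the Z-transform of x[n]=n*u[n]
Standard pair: Z{n*u[n]} = z/(z-1)^2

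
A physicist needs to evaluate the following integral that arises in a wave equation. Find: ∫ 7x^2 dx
Using power rule: ∫ 7x^2 dx = 7/3 x^3 + C = (7/3)x^3 + C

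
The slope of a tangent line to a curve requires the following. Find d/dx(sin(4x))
Chain rule: d/dx[sin(u)] = cos(u)·u' where u = 4x
u' = 4

Answer: 4·cos(4x)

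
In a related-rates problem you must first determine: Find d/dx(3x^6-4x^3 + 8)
Power rule: d/dx(ax^n) = n·a·x^(n-1)
Term by term: 18·x^5-12·x^2

Answer: 18x^5-12x^2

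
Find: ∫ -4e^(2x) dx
Since d/dx[e^(2x)] = 2e^(2x), we get -2 e^(2x) + C

Answer: -2e^(2x) + C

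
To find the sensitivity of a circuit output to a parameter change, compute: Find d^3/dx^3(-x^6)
Apply power rule 3 times:
d^1: -6x^5
d^2: -30x^4
d^3: -120x^3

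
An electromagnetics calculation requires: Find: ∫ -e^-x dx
Since d/dx[e^-x]=- e^-x, we get 1e^-x + C

Answer: e^-x + C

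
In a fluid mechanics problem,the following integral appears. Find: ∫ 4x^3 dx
Using power rule: ∫ 4x^3 dx=4/4 x^4+C=x^4+C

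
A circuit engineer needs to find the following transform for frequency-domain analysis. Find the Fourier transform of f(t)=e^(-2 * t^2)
The Fourier transform of a Gaussian e^(-a * t^2) is sqrt(pi/a) * e^(-omega^2/(4a)).
With a=2: F(omega)=sqrt(pi/2) * e^(-omega^2/8)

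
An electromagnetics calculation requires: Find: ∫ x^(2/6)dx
Power rule: ∫ x^(1/3) dx = x^(4/3)/(4/3) + C

Answer: (3/4)·x^(4/3) + C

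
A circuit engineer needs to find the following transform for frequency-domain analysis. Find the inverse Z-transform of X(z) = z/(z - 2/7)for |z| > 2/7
Standard pair: z/(z-a) <-> a^n*u[n] for causal signals
With a = 2/7: x[n] = (2/7)^n*u[n]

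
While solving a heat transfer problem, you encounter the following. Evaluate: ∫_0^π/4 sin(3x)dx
Antiderivative: -cos(3x)/3
Evaluate at bounds: [-cos(3·π/4)/3] - [-cos(3·0)/3]
= (-(-√2/2)+(1))/3 = 1/3+√2/6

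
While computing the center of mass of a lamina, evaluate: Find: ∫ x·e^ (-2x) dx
Integration by parts: u=x, dv=e^(-2x) dx
du=dx, v=e^(-2x)/(-2)
=x·e^(-2x)/(-2) - ∫ e^(-2x)/(-2) dx
=x·e^(-2x)/(-2) - e^(-2x)/4 + C

Answer: e^(-2x)(x/(-2) - 1/4) + C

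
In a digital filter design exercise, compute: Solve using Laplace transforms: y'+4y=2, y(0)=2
Take L of both sides: sY(s)-2+4Y(s)=2/s
Y(s)(s+4)=2/s+2
Y(s)=2/(s(s+4))+2/(s+4)
Partial fractions: 2/(s(s+4))=(1/2)/s - (1/2)/(s+4)
So Y(s)=(1/2)/s+(3/2)/(s+4)
Inverse transform (L^(-1){1/s}=1, L^(-1){1/(s+4)}=e^(-4t)):

Answer: y(t)=1/2+(3/2)·e^(-4t)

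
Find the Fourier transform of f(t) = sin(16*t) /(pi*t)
sin(W * t)/(pi * t)=(W/pi) * sinc(W * t/pi) is the impulse response of the ideal low-pass filter with cutoff W (here W=16).
Its Fourier transform is a rectangular function:
F(omega)=1 for |omega| < 16, 0 otherwise

Answer: rect(omega/32) [i.e., 1 for |omega| < 16, 0 otherwise]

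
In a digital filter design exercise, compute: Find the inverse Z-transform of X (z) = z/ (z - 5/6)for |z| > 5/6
Standard pair: z/(z-a) <-> a^n*u[n] for causal signals
With a = 5/6: x[n] = (5/6)^n*u[n]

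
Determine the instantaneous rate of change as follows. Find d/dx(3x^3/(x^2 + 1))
Quotient rule: (f/g)' = (f'g - fg')/g²
f = 3x^3, f' = 9x^2
g = x^2 + 1, g' = 2x

Answer: (9x^2·(x^2 + 1) - 6x^4)/(x^2 + 1)²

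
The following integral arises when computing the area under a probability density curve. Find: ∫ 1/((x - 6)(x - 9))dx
Partial fractions: 1/((x-6)(x-9))=A/(x-6) + B/(x-9)
A=-1/3, B=1/3
∫ [-1/3· 1/(x-6) + 1/3· 1/(x-9)] dx
=(1/3)[ln|x-9| - ln|x-6|] + C

Answer: (1/3)·ln|(x-9)/(x-6)| + C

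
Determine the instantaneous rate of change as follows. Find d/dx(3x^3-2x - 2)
Power rule: d/dx(ax^n)=n·a·x^(n-1)
Term by term: 9·x^2 - 2

Answer: 9x^2 - 2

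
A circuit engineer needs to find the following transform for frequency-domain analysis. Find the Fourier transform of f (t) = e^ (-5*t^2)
The Fourier transform of a Gaussian e^(-a*t^2) is sqrt(pi/a)*e^(-omega^2/(4a)).
With a=5: F(omega)=sqrt(pi/5)*e^(-omega^2/20)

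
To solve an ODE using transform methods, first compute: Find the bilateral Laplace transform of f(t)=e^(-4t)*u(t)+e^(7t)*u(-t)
For e^(-4t)*u(t): L=1/(s + 4), Re(s) > -4
For e^(7t)*u(-t): L=-1/(s-7), Re(s) < 7
Combined: F(s)=1/(s + 4) - 1/(s-7), -4 < Re(s) < 7

Answer: 1/(s + 4) - 1/(s-7), ROC: -4 < Re(s) < 7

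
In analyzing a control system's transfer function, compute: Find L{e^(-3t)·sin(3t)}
First shifting: L{e^(at)f(t)} = F(s-a)
L{sin(3t)} = 3/(s²+9)
Shift: 3/((s+3)²+9)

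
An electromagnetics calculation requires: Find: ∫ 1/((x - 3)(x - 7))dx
Partial fractions: 1/((x-3)(x-7)) = A/(x-3)+B/(x-7)
A = -1/4, B = 1/4
∫ [-1/4· 1/(x-3)+1/4· 1/(x-7)] dx
= (1/4)[ln|x-7| - ln|x-3|]+C

Answer: (1/4)·ln|(x-7)/(x-3)|+C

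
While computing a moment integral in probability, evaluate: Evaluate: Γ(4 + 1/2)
Γ(n+1/2) = (2n)!√π/(4^n·n!)
= 40320√π/(256·24) = (105/16)·√π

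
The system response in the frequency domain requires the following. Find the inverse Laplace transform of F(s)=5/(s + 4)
L^(-1){5/(s-a)} = c·e^(at)
Here a = -4, c = 5

Answer: 5e^(-4t)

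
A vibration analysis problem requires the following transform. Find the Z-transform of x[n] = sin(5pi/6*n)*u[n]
Z{sin(w0*n)*u[n]}=z*sin(w0)/(z^2 - 2z*cos(w0) + 1)
With w0=5pi/6: X(z)=z*sin(5pi/6)/(z^2 - 2z*cos(5pi/6) + 1)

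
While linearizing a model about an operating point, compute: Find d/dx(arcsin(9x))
d/dx[arcsin(u)] = u'/√(1-u²), u = 9x, u' = 9

Answer: 9/√(1 - 81x²)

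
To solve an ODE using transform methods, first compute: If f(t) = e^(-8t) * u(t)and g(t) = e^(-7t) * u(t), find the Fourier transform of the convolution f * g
By the convolution theorem: F{f*g}=F(omega)*G(omega)
F(omega)=1/(8 + j*omega), G(omega)=1/(7 + j*omega)
F{f*g}=1/((8 + j*omega)(7 + j*omega))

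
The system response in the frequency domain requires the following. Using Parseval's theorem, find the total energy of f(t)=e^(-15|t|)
Parseval's theorem: E = integral |f(t)|^2 dt = (1/2pi) integral |F(omega)|^2 domega
E = integral_{-inf}^{inf} e^(-30|t|) dt = 2 * integral_0^inf e^(-30t) dt = 2/(2 * 15) = 1/15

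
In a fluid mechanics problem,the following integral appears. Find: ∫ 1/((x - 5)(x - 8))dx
Partial fractions: 1/((x-5)(x-8)) = A/(x-5)+B/(x-8)
A = -1/3, B = 1/3
∫ [-1/3· 1/(x-5)+1/3· 1/(x-8)] dx
= (1/3)[ln|x-8| - ln|x-5|]+C

Answer: (1/3)·ln|(x-8)/(x-5)|+C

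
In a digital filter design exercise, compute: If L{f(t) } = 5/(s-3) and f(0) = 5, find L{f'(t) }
L{f'(t)} = s·F(s) - f(0) = 5s/(s-3)-5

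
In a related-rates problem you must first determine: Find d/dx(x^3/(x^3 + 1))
Quotient rule: (f/g)' = (f'g - fg')/g²
f = x^3, f' = 3x^2
g = x^3+1, g' = 3x^2

Answer: (3x^2·(x^3+1)-3x^5)/(x^3+1)²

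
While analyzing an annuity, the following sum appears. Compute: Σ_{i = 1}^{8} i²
Using formula: Σ i^2 = n(n+1)(2n+1)/6 = 8·9·17/6 = 204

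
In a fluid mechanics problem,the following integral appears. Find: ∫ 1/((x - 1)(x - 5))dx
Partial fractions: 1/((x-1)(x-5))=A/(x-1)+B/(x-5)
A=-1/4, B=1/4
∫ [-1/4· 1/(x-1)+1/4· 1/(x-5)] dx
=(1/4)[ln|x-5| - ln|x-1|]+C

Answer: (1/4)·ln|(x-5)/(x-1)|+C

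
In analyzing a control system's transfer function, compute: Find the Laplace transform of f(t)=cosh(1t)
L{cosh(at)} = s/(s²-a²)
L{cosh(1t)} = s/(s²-1)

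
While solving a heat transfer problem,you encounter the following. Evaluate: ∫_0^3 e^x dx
Antiderivative: e^x
Evaluate: (e^3-1)

Answer: e^3-1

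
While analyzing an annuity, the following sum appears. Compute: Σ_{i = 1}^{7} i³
Using formula: Σ i^3=[n(n + 1)/2]²=[7·8/2]²=784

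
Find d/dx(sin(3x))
Chain rule: d/dx[sin(u)] = cos(u)·u' where u = 3x
u' = 3

Answer: 3·cos(3x)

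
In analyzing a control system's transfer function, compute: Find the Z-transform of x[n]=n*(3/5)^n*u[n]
Using the property Z{n*a^n*u[n]}=az/(z-a)^2
With a=3/5: X(z)=(3/5)z/(z - 3/5)^2, |z| > 3/5

Answer: (3/5)z/(z - 3/5)^2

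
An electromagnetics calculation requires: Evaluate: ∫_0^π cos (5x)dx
Antiderivative: sin(5x)/5
Evaluate at bounds: [sin(5·π)/5] - [sin(5·0)/5]
= ((0) - (0))/5 = 0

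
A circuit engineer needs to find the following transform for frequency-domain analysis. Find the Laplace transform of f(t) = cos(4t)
L{cos(wt)}=s/(s²+w²)
L{cos(4t)}=s/(s²+16)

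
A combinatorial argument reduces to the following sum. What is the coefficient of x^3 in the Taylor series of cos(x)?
cos(x) has only even powers. Coefficient of x^3=0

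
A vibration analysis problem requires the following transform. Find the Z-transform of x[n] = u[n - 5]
Using the time-shift property: Z{u[n-5]}=z^(-5)*z/(z-1)
=z^(-4)/(z-1)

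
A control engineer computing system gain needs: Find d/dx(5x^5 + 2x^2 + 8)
Power rule: d/dx(ax^n)=n·a·x^(n-1)
Term by term: 25·x^4 + 4·x

Answer: 25x^4 + 4x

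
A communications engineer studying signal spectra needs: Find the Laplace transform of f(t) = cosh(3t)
L{cosh(at)} = s/(s²-a²)
L{cosh(3t)} = s/(s²-9)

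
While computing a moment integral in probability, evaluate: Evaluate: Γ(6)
Γ(n)=(n-1)! for positive integers
Γ(6)=5!=120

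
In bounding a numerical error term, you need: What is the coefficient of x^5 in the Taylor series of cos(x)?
cos(x) has only even powers. Coefficient of x^5 = 0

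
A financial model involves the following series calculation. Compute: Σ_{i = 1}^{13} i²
Using formula: Σ i^2=n(n + 1)(2n + 1)/6=13·14·27/6=819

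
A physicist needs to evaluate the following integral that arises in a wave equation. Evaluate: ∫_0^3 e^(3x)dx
Antiderivative: (1/3)e^(3x)
Evaluate: (1/3)(e^9-1)

Answer: (e^9-1)/3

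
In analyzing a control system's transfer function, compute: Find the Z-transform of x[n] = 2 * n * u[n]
Z{n*u[n]} = z/(z-1)^2
By linearity: Z{2*n*u[n]} = 2z/(z-1)^2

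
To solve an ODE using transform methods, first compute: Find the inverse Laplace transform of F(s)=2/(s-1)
L^(-1){2/(s-a)}=c·e^(at)
Here a=1, c=2

Answer: 2e^(t)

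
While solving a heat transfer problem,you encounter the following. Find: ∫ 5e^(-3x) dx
Since d/dx[e^(-3x)]=-3e^(-3x), we get -5/3 e^(-3x) + C

Answer: (-5/3)e^(-3x) + C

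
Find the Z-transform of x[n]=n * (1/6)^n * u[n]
Using the property Z{n * a^n * u[n]}=az/(z-a)^2
With a=1/6: X(z)=(1/6)z/(z - 1/6)^2, |z| > 1/6

Answer: (1/6)z/(z - 1/6)^2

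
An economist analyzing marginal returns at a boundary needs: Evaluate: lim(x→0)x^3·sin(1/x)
Squeeze theorem: -|x^3| ≤ x^3·sin(1/x) ≤ |x^3|
Since x^3 → 0 as x → 0, by squeeze theorem the limit is 0

Answer: 0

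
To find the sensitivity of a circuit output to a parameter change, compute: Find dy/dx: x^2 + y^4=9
Differentiate: 2x + 4y^3·(dy/dx) = 0
dy/dx = -2x/(4y^3)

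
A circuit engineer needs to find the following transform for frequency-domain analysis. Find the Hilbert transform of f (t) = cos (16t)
The Hilbert transform shifts each frequency component by -pi/2.
H{cos(wt)}=sin(wt)
With w=16: H{cos(16t)}=sin(16t)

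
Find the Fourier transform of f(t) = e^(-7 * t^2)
The Fourier transform of a Gaussian e^(-a * t^2) is sqrt(pi/a) * e^(-omega^2/(4a)).
With a=7: F(omega)=sqrt(pi/7) * e^(-omega^2/28)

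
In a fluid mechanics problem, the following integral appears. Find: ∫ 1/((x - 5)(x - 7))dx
Partial fractions: 1/((x-5)(x-7))=A/(x-5)+B/(x-7)
A=-1/2, B=1/2
∫ [-1/2· 1/(x-5)+1/2· 1/(x-7)] dx
=(1/2)[ln|x-7| - ln|x-5|]+C

Answer: (1/2)·ln|(x-7)/(x-5)|+C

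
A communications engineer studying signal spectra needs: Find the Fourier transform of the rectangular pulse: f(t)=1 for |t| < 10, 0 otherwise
F(omega) = integral from -10 to 10 of e^(-j*omega*t) dt
= 2*sin(10*omega)/omega = 20*sinc(10*omega/pi)

Answer: 2*sin(10*omega)/omega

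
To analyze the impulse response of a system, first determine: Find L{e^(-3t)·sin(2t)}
First shifting: L{e^(at)f(t)} = F(s-a)
L{sin(2t)} = 2/(s²+4)
Shift: 2/((s+3)²+4)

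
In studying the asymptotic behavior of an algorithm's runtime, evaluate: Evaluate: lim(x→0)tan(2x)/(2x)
tan(u) ≈ u for small u:
tan(2x)/(2x) ≈ 2x/(2x) = 2/2

Answer: 1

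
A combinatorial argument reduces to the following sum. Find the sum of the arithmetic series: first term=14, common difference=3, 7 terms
Last term: a_n=14 + (7 - 1)·3=32
Sum=n(a_1 + a_n)/2=7(14 + 32)/2=161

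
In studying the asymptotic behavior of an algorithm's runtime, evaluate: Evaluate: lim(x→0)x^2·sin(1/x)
Squeeze theorem: -|x^2| ≤ x^2·sin(1/x) ≤ |x^2|
Since x^2 → 0 as x → 0, by squeeze theorem the limit is 0

Answer: 0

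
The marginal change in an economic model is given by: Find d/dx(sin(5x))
Chain rule: d/dx[sin(u)] = cos(u)·u' where u = 5x
u' = 5

Answer: 5·cos(5x)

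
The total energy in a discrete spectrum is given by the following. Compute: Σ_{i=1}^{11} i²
Using formula: Σ i^2 = n(n + 1)(2n + 1)/6 = 11·12·23/6 = 506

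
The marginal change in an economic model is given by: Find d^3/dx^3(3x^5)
Apply power rule 3 times:
d^1: 15x^4
d^2: 60x^3
d^3: 180x^2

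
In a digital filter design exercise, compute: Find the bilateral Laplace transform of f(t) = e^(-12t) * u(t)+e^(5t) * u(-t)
For e^(-12t)*u(t): L=1/(s + 12), Re(s) > -12
For e^(5t)*u(-t): L=-1/(s-5), Re(s) < 5
Combined: F(s)=1/(s + 12) - 1/(s-5), -12 < Re(s) < 5

Answer: 1/(s + 12) - 1/(s-5), ROC: -12 < Re(s) < 5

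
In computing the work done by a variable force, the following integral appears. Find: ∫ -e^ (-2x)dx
Since d/dx[e^(-2x)] = -2e^(-2x), we get 1/2 e^(-2x) + C

Answer: (1/2)e^(-2x) + C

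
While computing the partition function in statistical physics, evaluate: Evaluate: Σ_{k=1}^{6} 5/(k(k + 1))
Partial fractions: 5/(k(k+1)) = 5/k - 5/(k+1)
Telescoping sum: 5(1-1/7) = 5·6/7

Answer: 30/7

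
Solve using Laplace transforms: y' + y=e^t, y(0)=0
Take L: sY - 0+Y = 1/(s-1)
Y(s+1) = 1/(s-1)+0
Y = 1/((s-1)(s+1))+0/(s+1)
Partial fractions: 1/((s-1)(s+1)) = (1/2)/(s-1) - (1/2)/(s+1)
So Y = (1/2)/(s-1) - (1/2)/(s+1)
Inverse Laplace transform (L^(-1){1/(s-1)} = e^t, L^(-1){1/(s+1)} = e^(-t)):

Answer: y(t) = (1/2)·e^t - (1/2)·e^(-t)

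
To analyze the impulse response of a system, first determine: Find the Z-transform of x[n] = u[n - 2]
Using the time-shift property: Z{u[n-2]}=z^(-2)*z/(z-1)
=z^(-1)/(z-1)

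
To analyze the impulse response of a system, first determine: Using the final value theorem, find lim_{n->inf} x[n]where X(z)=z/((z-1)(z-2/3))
Final value theorem: lim x[n] = lim_{z->1} (z-1) * X(z)
(z-1) * X(z) = z/(z-2/3)
As z->1: 1/(1 - 2/3) = 1/(1/3) = 3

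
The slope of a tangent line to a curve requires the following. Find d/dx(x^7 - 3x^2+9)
Power rule: d/dx(ax^n)=n·a·x^(n-1)
Term by term: 7·x^6 - 6·x

Answer: 7x^6 - 6x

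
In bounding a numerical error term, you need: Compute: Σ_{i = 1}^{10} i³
Using formula: Σ i^3=[n(n + 1)/2]²=[10·11/2]²=3025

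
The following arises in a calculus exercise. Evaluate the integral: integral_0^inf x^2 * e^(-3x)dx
This is a Gamma integral. Substitute u=3x (du=3 dx):
integral_0^inf x^2 * e^(-3x) dx=(1/3^3) integral_0^inf u^2 * e^(-u) du
=Gamma(3)/3^3=2!/3^3=2/27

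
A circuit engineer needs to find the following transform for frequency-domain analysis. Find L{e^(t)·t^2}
First shifting: L{e^(at)f(t)} = F(s-a)
L{t^2} = 2/s^3
Shift s → s-1: 2/(s-1)^3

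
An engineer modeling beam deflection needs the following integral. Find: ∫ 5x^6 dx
Using power rule: ∫ 5x^6 dx=5/7 x^7 + C=(5/7)x^7 + C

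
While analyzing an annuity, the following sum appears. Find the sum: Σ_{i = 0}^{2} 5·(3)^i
Geometric series: S=a(1 - r^n)/(1 - r)
a=5, r=3, n=3
S=5(1-27)/-2=65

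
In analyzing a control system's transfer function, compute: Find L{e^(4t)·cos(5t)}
First shifting: L{e^(at)f(t)}=F(s-a)
L{cos(5t)}=s/(s²+25)
Shift: (s-4)/((s-4)²+25)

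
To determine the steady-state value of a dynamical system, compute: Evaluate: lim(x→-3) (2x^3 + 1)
Polynomial is continuous, so substitute x = -3:
2·(-3)^3 + 1 = -53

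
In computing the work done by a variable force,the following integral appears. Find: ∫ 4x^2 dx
Using power rule: ∫ 4x^2 dx = 4/3 x^3+C = (4/3)x^3+C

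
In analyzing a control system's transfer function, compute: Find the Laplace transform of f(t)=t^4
L{t^n} = n!/s^(n+1)
L{t^4} = 4!/s^5 = 24/s^5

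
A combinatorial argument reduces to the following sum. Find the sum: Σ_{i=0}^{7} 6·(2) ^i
Geometric series: S = a(1 - r^n)/(1 - r)
a = 6, r = 2, n = 8
S = 6(1-256)/-1 = 1530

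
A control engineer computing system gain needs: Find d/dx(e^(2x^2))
Chain rule: d/dx[e^u] = e^u · u' where u = 2x^2
u' = 4x

Answer: 4x·e^(2x^2)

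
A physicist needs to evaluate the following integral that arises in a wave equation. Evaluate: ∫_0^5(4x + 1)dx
Step 1: Find antiderivative F(x)=2x^2+x
Step 2: F(5) - F(0)=55 - (0)=55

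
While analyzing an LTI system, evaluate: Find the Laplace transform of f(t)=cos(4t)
L{cos(wt)}=s/(s²+w²)
L{cos(4t)}=s/(s²+16)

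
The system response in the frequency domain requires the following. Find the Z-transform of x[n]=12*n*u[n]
Z{n*u[n]}=z/(z-1)^2
By linearity: Z{12*n*u[n]}=12z/(z-1)^2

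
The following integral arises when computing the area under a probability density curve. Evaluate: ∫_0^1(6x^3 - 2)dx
Step 1: Find antiderivative F(x)=(3/2)x^4-2x
Step 2: F(1) - F(0)=-1/2 - (0)=-1/2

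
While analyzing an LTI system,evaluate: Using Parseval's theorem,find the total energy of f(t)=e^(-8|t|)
Parseval's theorem: E = integral |f(t)|^2 dt = (1/2pi) integral |F(omega)|^2 domega
E = integral_{-inf}^{inf} e^(-16|t|) dt = 2 * integral_0^inf e^(-16t) dt = 2/(2 * 8) = 1/8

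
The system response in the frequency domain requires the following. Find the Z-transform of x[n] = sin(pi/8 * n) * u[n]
Z{sin(w0 * n) * u[n]}=z * sin(w0)/(z^2-2z * cos(w0)+1)
With w0=pi/8: X(z)=z * sin(pi/8)/(z^2-2z * cos(pi/8)+1)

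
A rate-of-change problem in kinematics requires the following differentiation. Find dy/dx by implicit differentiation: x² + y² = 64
Differentiate both sides: 2x + 2y·(dy/dx) = 0
Solve: dy/dx = -2x/(2y) = -x/y

Answer: dy/dx = -x/y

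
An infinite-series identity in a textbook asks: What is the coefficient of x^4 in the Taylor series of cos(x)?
cos(x) = Σ (-1)^k x^(2k)/(2k)!
For x^4: (-1)^2/4! = 1/24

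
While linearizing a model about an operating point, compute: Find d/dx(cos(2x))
Chain rule: d/dx[cos(u)]=-sin(u)·u' where u=2x
u'=2

Answer: -2·sin(2x)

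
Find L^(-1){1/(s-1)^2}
L^(-1){1/(s-a)^n} = t^(n-1)·e^(at)/(n-1)!
Here a = 1, n = 2: t^1·e^(t)/1

Answer: t·e^(t)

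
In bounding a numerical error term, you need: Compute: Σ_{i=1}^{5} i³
Using formula: Σ i^3=[n(n + 1)/2]²=[5·6/2]²=225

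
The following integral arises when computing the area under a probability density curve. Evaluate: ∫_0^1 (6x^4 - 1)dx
Step 1: Find antiderivative F(x)=(6/5)x^5 - x
Step 2: F(1) - F(0)=1/5 - (0)=1/5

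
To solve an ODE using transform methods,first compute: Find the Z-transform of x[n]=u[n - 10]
Using the time-shift property: Z{u[n-10]}=z^(-10) * z/(z-1)
=z^(-9)/(z-1)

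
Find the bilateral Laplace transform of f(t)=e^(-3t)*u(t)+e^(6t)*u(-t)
For e^(-3t) * u(t): L=1/(s+3), Re(s) > -3
For e^(6t) * u(-t): L=-1/(s-6), Re(s) < 6
Combined: F(s)=1/(s+3)-1/(s-6), -3 < Re(s) < 6

Answer: 1/(s+3)-1/(s-6), ROC: -3 < Re(s) < 6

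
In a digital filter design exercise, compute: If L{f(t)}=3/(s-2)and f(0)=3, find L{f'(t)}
L{f'(t)}=s·F(s) - f(0)=3s/(s-2) - 3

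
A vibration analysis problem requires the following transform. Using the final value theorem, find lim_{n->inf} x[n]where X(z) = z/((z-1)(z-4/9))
Final value theorem: lim x[n]=lim_{z->1} (z-1)*X(z)
(z-1)*X(z)=z/(z-4/9)
As z->1: 1/(1-4/9)=1/(5/9)=9/5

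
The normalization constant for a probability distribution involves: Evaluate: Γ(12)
Γ(n)=(n-1)! for positive integers
Γ(12)=11!=39916800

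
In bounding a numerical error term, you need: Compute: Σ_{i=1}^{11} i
Using formula: Σ i^1=n(n + 1)/2=11·12/2=66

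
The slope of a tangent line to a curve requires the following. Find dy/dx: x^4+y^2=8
Differentiate: 4x^3 + 2y·(dy/dx)=0
dy/dx=-4x^3/(2y)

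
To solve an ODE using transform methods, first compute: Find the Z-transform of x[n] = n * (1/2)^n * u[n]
Using the property Z{n * a^n * u[n]}=az/(z-a)^2
With a=1/2: X(z)=(1/2)z/(z - 1/2)^2, |z| > 1/2

Answer: (1/2)z/(z - 1/2)^2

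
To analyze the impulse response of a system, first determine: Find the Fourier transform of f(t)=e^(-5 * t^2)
The Fourier transform of a Gaussian e^(-a * t^2) is sqrt(pi/a) * e^(-omega^2/(4a)).
With a=5: F(omega)=sqrt(pi/5) * e^(-omega^2/20)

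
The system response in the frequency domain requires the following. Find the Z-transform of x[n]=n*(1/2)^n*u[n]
Using the property Z{n*a^n*u[n]}=az/(z-a)^2
With a=1/2: X(z)=(1/2)z/(z - 1/2)^2, |z| > 1/2

Answer: (1/2)z/(z - 1/2)^2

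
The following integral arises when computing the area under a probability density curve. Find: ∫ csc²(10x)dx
Since d/dx[-cot(10x)] = 10csc²(10x), integral = -cot(10x)/10 + C

Answer: (-1/10)cot(10x) + C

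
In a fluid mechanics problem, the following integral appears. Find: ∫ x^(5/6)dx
Power rule: ∫ x^(5/6) dx = x^(11/6)/(11/6) + C

Answer: (6/11)·x^(11/6) + C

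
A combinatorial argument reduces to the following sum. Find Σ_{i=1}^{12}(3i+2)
=3·Σ i + 2·12=3·78 + 24=258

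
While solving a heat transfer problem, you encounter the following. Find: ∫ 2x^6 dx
Using power rule: ∫ 2x^6 dx=2/7 x^7+C=(2/7)x^7+C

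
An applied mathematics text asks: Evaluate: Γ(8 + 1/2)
Γ(n+1/2) = (2n)!√π/(4^n·n!)
= 20922789888000√π/(65536·40320) = (2027025/256)·√π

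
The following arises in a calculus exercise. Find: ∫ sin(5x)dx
Using substitution u=5x: ∫ sin(u) du/5=-cos(u)/5+C

Answer: (-1/5)cos(5x)+C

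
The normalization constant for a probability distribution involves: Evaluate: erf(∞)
erf(∞)=1 (the error function converges to 1)

Answer: 1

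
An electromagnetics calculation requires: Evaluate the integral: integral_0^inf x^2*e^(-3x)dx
This is a Gamma integral. Substitute u = 3x (du = 3 dx):
integral_0^inf x^2 * e^(-3x) dx = (1/3^3) integral_0^inf u^2 * e^(-u) du
= Gamma(3)/3^3 = 2!/3^3 = 2/27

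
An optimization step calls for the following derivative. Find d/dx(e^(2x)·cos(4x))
Product rule: (fg)' = f'g+fg'
f = e^(2x), f' = 2·e^(2x)
g = cos(4x), g' = -4·sin(4x)

Answer: 2·e^(2x)·cos(4x)-4·e^(2x)·sin(4x)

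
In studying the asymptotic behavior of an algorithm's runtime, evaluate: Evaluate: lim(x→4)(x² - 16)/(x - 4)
Factor: (x² - 16)=(x-4)(x + 4)
Cancel (x-4): lim(x→4) (x + 4)=8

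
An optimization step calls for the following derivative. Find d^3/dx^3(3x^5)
Apply power rule 3 times:
d^1: 15x^4
d^2: 60x^3
d^3: 180x^2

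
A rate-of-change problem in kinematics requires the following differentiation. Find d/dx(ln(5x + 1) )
Chain rule: d/dx[ln(u)]=u'/u where u=5x+1
u'=5

Answer: (5)/(5x+1)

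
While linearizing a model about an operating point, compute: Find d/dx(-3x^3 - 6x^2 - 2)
Power rule: d/dx(ax^n) = n·a·x^(n-1)
Term by term: -9·x^2 - 12·x

Answer: -9x^2 - 12x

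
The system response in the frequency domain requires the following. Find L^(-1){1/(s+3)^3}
L^(-1){1/(s-a)^n} = t^(n-1)·e^(at)/(n-1)!
Here a = -3, n = 3: t^2·e^(-3t)/2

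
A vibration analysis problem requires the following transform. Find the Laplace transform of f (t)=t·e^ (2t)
L{t·e^(at)}=1/(s-a)²
L{t·e^(2t)}=1/(s-2)²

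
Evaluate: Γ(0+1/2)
Γ(1/2) = √π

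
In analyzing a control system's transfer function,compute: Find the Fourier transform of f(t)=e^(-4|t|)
Using the standard pair: F{e^(-a|t|)}=2a/(a^2 + omega^2)
With a=4: F(omega)=8/(16 + omega^2)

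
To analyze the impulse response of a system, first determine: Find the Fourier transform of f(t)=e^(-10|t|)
Using the standard pair: F{e^(-a|t|)}=2a/(a^2+omega^2)
With a=10: F(omega)=20/(100+omega^2)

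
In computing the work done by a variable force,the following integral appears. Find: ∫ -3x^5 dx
Using power rule: ∫ -3x^5 dx = -3/6 x^6+C = (-1/2)x^6+C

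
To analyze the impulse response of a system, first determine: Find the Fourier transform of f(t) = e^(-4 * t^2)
The Fourier transform of a Gaussian e^(-a * t^2) is sqrt(pi/a) * e^(-omega^2/(4a)).
With a = 4: F(omega) = sqrt(pi)/2 * e^(-omega^2/16)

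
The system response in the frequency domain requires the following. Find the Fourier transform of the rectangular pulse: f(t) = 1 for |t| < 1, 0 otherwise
F(omega) = integral from -1 to 1 of e^(-j * omega * t) dt
= 2 * sin(1 * omega)/omega = 2 * sinc(1 * omega/pi)

Answer: 2 * sin(1 * omega)/omega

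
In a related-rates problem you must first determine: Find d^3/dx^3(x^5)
Apply power rule 3 times:
d^1: 5x^4
d^2: 20x^3
d^3: 60x^2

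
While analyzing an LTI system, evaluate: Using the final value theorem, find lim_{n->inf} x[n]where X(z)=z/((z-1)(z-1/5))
Final value theorem: lim x[n]=lim_{z->1} (z-1) * X(z)
(z-1) * X(z)=z/(z-1/5)
As z->1: 1/(1 - 1/5)=1/(4/5)=5/4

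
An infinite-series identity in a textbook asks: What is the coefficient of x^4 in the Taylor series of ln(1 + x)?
ln(1+x)=Σ (-1)^(n+1) x^n/n
Coefficient of x^4=(-1)^5/4=-1/4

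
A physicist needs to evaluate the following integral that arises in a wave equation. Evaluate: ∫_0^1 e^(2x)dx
Antiderivative: (1/2)e^(2x)
Evaluate: (1/2)(e^2 - 1)

Answer: (e^2 - 1)/2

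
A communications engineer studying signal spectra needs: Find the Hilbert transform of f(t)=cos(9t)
The Hilbert transform shifts each frequency component by -pi/2.
H{cos(wt)} = sin(wt)
With w = 9: H{cos(9t)} = sin(9t)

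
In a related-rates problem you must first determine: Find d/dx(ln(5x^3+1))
Chain rule: d/dx[ln(u)] = u'/u where u = 5x^3 + 1
u' = 15x^2

Answer: (15x^2)/(5x^3 + 1)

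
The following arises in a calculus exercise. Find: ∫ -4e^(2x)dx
Since d/dx[e^(2x)] = 2e^(2x), we get -2 e^(2x)+C

Answer: -2e^(2x)+C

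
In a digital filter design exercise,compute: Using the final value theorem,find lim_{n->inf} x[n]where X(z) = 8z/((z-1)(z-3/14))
Final value theorem: lim x[n]=lim_{z->1} (z-1) * X(z)
(z-1) * X(z)=8z/(z-3/14)
As z->1: 8/(1 - 3/14)=8/(11/14)=112/11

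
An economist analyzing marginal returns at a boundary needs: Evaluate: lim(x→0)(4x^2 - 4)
Polynomial is continuous, so substitute x=0:
4·0^2-4=-4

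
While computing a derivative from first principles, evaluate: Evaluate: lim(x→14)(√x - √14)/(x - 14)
Multiply by conjugate (√x+√14)/(√x+√14):
= (x - 14)/((x - 14)(√x+√14)) = 1/(√x+√14)
As x → 14: 1/(2√14)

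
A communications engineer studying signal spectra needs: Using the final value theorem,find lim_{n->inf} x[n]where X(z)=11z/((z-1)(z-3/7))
Final value theorem: lim x[n] = lim_{z->1} (z-1) * X(z)
(z-1) * X(z) = 11z/(z-3/7)
As z->1: 11/(1-3/7) = 11/(4/7) = 77/4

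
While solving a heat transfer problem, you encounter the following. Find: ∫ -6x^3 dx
Using power rule: ∫ -6x^3 dx=-6/4 x^4+C=(-3/2)x^4+C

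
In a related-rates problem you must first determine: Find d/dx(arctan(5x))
d/dx[arctan(u)]=u'/(1+u²), u=5x, u'=5

Answer: 5/(1+25x²)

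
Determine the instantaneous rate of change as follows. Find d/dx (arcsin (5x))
d/dx[arcsin(u)] = u'/√(1-u²), u = 5x, u' = 5

Answer: 5/√(1-25x²)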